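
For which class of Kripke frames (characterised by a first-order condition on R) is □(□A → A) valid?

shift-reflexivity

Suppose □(□A→A) is valid. Take Rxy and set V(A)={w : Ryw}. Then at y, □A holds; since □(□A→A) at x, □A→A at y, so A at y, i.e. Ryy.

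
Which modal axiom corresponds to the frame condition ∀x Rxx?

□q → q

The condition is reflexivity. The T schema □q → q defines it.
Suppose □q→q is valid. At any x set V(q)={w : Rxw}. Then □q holds at x, so q holds at x, i.e. Rxx.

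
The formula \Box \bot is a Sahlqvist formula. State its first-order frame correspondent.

This schema is the Ver axiom.
Its frame correspondent is emptiness of R — \forall x \forall y \neg Rxy.

emptiness of R: \forall x \forall y \neg Rxy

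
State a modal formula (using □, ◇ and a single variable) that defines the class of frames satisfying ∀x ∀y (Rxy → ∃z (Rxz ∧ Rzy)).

□□ψ → □ψ

A defining formula is □□ψ → □ψ (the C4 axiom).
Suppose □□ψ→□ψ is valid. Take Rxy and set V(ψ)={w : xR²w}. Then □□ψ at x, so □ψ at x, so ψ at y, i.e. ∃z(Rxz∧Rzy).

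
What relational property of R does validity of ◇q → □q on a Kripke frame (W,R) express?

Suppose ◇q→□q is valid. Take Rxy, Rxz and set V(q)={y}. Then ◇q at x, so □q at x, so q at z, i.e. z=y.
Conversely, any frame satisfying ∀x ∀y ∀z (Rxy ∧ Rxz → y = z) validates the schema.
Frame condition: ∀x ∀y ∀z (Rxy ∧ Rxz → y = z).

Partial functionality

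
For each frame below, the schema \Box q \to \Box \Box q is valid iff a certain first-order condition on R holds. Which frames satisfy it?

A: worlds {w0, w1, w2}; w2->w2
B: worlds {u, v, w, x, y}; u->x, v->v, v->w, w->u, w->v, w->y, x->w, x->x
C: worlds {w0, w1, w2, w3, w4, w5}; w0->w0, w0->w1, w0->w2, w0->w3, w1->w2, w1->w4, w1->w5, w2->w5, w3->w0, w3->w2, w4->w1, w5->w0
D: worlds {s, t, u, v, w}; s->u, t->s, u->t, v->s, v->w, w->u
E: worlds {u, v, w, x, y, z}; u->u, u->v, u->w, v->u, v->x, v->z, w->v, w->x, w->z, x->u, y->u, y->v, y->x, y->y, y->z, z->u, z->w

A

The schema corresponds to transitivity: \forall x \forall y \forall z (Rxy \wedge Ryz \to Rxz).
A: satisfies the condition.
B: fails — Rxw and Rwu but not Rxu.
C: fails — Rw1w5 and Rw5w0 but not Rw1w0.
D: fails — Rwu and Rut but not Rwt.
E: fails — Ruv and Rvz but not Ruz.
Valid on: A.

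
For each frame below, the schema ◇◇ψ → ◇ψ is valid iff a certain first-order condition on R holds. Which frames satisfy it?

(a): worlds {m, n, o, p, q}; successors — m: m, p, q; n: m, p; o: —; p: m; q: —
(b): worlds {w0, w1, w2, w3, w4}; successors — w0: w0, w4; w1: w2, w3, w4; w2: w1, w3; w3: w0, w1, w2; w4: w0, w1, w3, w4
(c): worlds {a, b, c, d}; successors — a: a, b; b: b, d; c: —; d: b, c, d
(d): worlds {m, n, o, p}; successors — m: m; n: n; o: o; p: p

The schema corresponds to transitivity: ∀x ∀y ∀z (Rxy ∧ Ryz → Rxz).
(a): fails — Rpm and Rmq but not Rpq.
(b): fails — Rw1w2 and Rw2w1 but not Rw1w1.
(c): fails — Rab and Rbd but not Rad.
(d): condition met.
Valid on: (d).

(d)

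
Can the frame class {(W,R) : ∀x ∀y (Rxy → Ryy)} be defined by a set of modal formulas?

This is a Sahlqvist condition; the T□ axiom □(□q → q) defines it.
Suppose □(□q→q) is valid. Take Rxy and set V(q)={w : Ryw}. Then at y, □q holds; since □(□q→q) at x, □q→q at y, so q at y, i.e. Ryy.

Definable; □(□q → q) defines it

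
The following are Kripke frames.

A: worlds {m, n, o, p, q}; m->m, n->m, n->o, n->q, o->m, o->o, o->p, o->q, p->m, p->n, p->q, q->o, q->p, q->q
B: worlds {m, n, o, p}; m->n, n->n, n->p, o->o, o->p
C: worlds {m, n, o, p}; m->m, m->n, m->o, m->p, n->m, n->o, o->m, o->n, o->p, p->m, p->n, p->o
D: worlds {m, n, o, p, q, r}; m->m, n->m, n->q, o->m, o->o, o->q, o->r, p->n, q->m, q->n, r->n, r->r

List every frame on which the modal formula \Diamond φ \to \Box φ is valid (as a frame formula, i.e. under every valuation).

The schema corresponds to partial functionality: \forall x \forall y \forall z (Rxy \wedge Rxz \to y = z).
A: fails — n sees both m and o.
B: fails — n sees both n and p.
C: fails — m sees both m and n.
D: fails — n sees both m and q.

none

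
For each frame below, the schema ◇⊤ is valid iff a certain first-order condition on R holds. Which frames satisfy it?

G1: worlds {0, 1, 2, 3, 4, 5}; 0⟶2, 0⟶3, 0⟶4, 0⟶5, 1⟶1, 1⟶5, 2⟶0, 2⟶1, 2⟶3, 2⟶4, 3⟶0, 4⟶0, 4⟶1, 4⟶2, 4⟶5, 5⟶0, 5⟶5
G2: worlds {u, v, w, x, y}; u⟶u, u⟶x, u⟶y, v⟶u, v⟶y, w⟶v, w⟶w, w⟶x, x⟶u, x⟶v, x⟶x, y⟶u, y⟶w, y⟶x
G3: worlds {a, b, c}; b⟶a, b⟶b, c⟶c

G1, G2

This is the axiom for seriality; its first-order frame correspondent is ∀x ∃y Rxy.
G1: holds.
G2: holds.
G3: fails — world a has no successor.
Valid on: G1, G2.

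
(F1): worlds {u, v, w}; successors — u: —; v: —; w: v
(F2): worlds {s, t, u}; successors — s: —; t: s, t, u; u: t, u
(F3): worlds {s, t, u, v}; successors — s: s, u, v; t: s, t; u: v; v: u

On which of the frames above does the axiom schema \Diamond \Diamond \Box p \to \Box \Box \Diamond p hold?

The schema corresponds to a generalized confluence (Geach) condition: \forall x \forall y \forall z ((x R^2 y \wedge x R^2 z) \to \exists w (yRw \wedge zRw)).
(F1): satisfies the condition.
(F2): fails — tR²s, tR²s but no w with sRw and sRw.
(F3): fails — sR²u, sR²v but no w with uRw and vRw.

(F1)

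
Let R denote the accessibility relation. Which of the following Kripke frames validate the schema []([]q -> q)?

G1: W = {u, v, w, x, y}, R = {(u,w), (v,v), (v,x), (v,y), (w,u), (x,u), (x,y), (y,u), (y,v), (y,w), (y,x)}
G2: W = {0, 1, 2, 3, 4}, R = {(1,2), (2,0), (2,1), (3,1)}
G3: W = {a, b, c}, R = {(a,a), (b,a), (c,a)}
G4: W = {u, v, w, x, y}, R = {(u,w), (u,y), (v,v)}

G3

Frame correspondent (Sahlqvist): forall x forall y (Rxy -> Ryy) — i.e. shift-reflexivity.
G1: fails — Ryx but not Rxx.
G2: fails — R12 but not R22.
G3: holds.
G4: fails — Ruy but not Ryy.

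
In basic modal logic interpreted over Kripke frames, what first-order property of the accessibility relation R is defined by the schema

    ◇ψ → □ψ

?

Suppose ◇ψ→□ψ is valid. Take Rxy, Rxz and set V(ψ)={y}. Then ◇ψ at x, so □ψ at x, so ψ at z, i.e. z=y.

partial functionality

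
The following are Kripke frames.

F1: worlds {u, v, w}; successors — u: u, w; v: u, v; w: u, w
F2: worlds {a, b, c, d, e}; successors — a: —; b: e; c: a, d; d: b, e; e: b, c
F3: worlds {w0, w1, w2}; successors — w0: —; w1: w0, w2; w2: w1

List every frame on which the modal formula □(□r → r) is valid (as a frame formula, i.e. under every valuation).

Frame correspondent (Sahlqvist): ∀x ∀y (Rxy → Ryy) — i.e. shift-reflexivity.
F1: ✓.
F2: fails — Reb but not Rbb.
F3: fails — Rw1w2 but not Rw2w2.
Valid on: F1.

F1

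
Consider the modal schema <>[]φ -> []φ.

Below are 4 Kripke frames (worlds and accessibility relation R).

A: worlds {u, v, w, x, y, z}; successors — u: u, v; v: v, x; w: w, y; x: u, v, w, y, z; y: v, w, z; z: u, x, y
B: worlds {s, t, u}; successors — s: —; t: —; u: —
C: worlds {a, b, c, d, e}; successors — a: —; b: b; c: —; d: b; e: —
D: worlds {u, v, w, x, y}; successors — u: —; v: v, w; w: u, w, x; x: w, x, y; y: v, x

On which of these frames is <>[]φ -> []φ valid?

B, C

The schema corresponds to the Euclidean property: forall x forall y forall z (Rxy & Rxz -> Ryz).
A: fails — Ruv and Ruu but not Rvu.
B: ✓.
C: ✓.
D: fails — Rvw and Rvv but not Rwv.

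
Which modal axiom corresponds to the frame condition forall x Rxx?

□q → q

The condition is reflexivity. The T schema □q → q defines it.
Suppose □q→q is valid. At any x set V(q)={w : Rxw}. Then □q holds at x, so q holds at x, i.e. Rxx.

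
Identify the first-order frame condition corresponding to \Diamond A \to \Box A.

This is the CD axiom.
It corresponds to partial functionality: \forall x \forall y \forall z (Rxy \wedge Rxz \to y = z).

partial functionality: \forall x \forall y \forall z (Rxy \wedge Rxz \to y = z)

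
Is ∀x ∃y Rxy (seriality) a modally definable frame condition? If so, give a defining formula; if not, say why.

Yes — defined by □r → ◇r

This is a Sahlqvist condition; the D axiom □r → ◇r defines it.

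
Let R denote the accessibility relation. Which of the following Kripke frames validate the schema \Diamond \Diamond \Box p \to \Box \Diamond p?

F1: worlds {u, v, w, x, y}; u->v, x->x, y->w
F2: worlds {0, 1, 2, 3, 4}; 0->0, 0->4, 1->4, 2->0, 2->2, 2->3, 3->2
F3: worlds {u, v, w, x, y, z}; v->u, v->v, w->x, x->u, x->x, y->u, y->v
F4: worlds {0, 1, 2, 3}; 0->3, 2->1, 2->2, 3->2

The schema corresponds to a generalized confluence (Geach) condition: \forall x \forall y \forall z ((x R^2 y \wedge xRz) \to \exists w (yRw \wedge zRw)).
F1: satisfies the condition.
F2: fails — 0R²0, 0R4 but no w with 0Rw and 4Rw.
F3: fails — vR²u, vRu but no t with uRt and uRt.
F4: fails — 2R²1, 2R1 but no w with 1Rw and 1Rw.
Valid on: F1.

F1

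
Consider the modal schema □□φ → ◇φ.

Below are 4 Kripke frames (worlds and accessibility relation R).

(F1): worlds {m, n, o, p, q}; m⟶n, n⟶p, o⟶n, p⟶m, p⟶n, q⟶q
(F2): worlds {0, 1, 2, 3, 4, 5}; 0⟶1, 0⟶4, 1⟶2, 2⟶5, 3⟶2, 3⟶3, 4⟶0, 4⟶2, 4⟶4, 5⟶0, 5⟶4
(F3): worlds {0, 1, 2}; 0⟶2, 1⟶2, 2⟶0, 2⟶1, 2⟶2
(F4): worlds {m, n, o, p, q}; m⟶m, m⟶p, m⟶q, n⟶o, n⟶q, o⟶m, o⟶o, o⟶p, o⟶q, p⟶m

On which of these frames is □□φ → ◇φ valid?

(F3)

Frame correspondent (Sahlqvist): ∀x ∃w (xR²w ∧ xRw) — i.e. a generalized confluence (Geach) condition.
(F1): fails — at m but no w with mR²w and mRw.
(F2): fails — at 1 but no w with 1R²w and 1Rw.
(F3): holds.
(F4): fails — at q but no w with qR²w and qRw.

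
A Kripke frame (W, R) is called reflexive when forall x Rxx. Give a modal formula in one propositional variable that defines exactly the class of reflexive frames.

This is reflexivity; the standard corresponding axiom is T: □q → q.
Suppose □q→q is valid. At any x set V(q)={w : Rxw}. Then □q holds at x, so q holds at x, i.e. Rxx.

□q → q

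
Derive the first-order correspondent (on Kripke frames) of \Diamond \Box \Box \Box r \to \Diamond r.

\forall x \forall y (xRy \to \exists w (y R^3 w \wedge xRw))

This is a Sahlqvist (Geach-type) schema ◇^1□^3r → □^0◇^1r.
First-order correspondent: \forall x \forall y (xRy \to \exists w (y R^3 w \wedge xRw)).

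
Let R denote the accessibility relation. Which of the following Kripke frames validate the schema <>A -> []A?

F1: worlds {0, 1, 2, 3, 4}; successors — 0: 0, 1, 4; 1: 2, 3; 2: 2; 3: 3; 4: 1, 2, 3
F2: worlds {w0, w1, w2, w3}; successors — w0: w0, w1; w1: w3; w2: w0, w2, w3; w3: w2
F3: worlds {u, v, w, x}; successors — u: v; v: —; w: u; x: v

The schema corresponds to partial functionality: forall x forall y forall z (Rxy & Rxz -> y = z).
F1: fails — 0 sees both 0 and 1.
F2: fails — w0 sees both w0 and w1.
F3: condition met.

F3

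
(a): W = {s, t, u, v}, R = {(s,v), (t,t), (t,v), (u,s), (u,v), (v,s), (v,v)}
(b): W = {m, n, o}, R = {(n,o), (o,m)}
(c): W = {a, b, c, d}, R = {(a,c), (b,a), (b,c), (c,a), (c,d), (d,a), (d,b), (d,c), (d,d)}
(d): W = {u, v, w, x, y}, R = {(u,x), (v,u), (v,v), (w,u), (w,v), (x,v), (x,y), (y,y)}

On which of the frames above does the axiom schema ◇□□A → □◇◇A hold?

The schema corresponds to a generalized confluence (Geach) condition: ∀x ∀y ∀z ((xRy ∧ xRz) → ∃w (yR²w ∧ zR²w)).
(a): ✓.
(b): fails — nRo, nRo but no w with oR²w and oR²w.
(c): ✓.
(d): fails — xRv, xRy but no t with vR²t and yR²t.

(a), (c)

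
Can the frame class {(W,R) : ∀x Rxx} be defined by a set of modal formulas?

Yes, by □r → r

Yes: it is reflexivity, defined by the T schema □r → r.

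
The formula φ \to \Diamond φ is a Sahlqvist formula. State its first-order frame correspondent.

Replacing φ by ¬φ and contraposing gives the equivalent schema □φ → φ.
Suppose □φ→φ is valid. At any x set V(φ)={w : Rxw}. Then □φ holds at x, so φ holds at x, i.e. Rxx.

Reflexivity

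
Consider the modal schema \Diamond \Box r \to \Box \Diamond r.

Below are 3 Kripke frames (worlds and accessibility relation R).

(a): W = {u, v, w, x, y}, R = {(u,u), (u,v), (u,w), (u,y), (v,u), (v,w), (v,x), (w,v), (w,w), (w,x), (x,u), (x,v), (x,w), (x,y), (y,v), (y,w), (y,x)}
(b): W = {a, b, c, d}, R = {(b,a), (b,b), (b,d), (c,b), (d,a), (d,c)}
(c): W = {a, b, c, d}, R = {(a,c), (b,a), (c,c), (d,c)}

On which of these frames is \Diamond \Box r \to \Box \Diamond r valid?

(a), (c)

Frame correspondent (Sahlqvist): \forall x \forall y \forall z (Rxy \wedge Rxz \to \exists w (Ryw \wedge Rzw)) — i.e. convergence.
(a): ✓.
(b): fails — Rbb and Rba but b and a have no common successor.
(c): ✓.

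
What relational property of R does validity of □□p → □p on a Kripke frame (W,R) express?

Suppose □□p→□p is valid. Take Rxy and set V(p)={w : xR²w}. Then □□p at x, so □p at x, so p at y, i.e. ∃z(Rxz∧Rzy).
The converse is a direct semantic check.
Frame condition: ∀x ∀y (Rxy → ∃z (Rxz ∧ Rzy)).

Density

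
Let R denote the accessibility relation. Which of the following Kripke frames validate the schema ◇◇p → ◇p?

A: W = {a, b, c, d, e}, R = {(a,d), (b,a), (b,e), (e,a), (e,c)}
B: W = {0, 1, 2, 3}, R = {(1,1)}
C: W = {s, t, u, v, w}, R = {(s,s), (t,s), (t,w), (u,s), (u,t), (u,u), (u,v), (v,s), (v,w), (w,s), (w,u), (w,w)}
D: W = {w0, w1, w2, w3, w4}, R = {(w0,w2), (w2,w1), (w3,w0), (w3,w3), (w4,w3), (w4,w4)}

Frame correspondent (Sahlqvist): ∀x ∀y ∀z (Rxy ∧ Ryz → Rxz) — i.e. transitivity.
A: fails — Rea and Rad but not Red.
B: ✓.
C: fails — Ruv and Rvw but not Ruw.
D: fails — Rw3w0 and Rw0w2 but not Rw3w2.
Valid on: B.

B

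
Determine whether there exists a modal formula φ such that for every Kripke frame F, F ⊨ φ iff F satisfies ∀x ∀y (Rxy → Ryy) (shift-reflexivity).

Yes — defined by □(□p → p)

This is a Sahlqvist condition; the T□ axiom □(□p → p) defines it.
Suppose □(□p→p) is valid. Take Rxy and set V(p)={w : Ryw}. Then at y, □p holds; since □(□p→p) at x, □p→p at y, so p at y, i.e. Ryy.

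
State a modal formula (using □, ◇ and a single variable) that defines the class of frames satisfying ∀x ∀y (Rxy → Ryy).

□(□p → p)

This is shift-reflexivity; the standard corresponding axiom is T□: □(□p → p).
Suppose □(□p→p) is valid. Take Rxy and set V(p)={w : Ryw}. Then at y, □p holds; since □(□p→p) at x, □p→p at y, so p at y, i.e. Ryy.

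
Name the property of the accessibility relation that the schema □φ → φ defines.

reflexivity

This is the T axiom.
Its frame correspondent is reflexivity — ∀x Rxx.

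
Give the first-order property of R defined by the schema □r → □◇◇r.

∀x ∀z (xRz → ∃w (xRw ∧ zR²w))

This is a Sahlqvist (Geach-type) schema ◇^0□^1r → □^1◇^2r.
Minimal-valuation argument: fix x; take any y with xR^0y and any z with xR^1z. Set V(r) to the set of worlds R-reachable from y in exactly 1 step. Then □^1r holds at y, so the antecedent holds at x; validity forces ◇^2r at z, giving a w with zR^2w and yR^1w.
First-order correspondent: ∀x ∀z (xRz → ∃w (xRw ∧ zR²w)).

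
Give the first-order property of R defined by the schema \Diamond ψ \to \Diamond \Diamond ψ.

\forall x \forall y (xRy \to \exists w (y = w \wedge x R^2 w))

This is a Sahlqvist (Geach-type) schema ◇^1□^0ψ → □^0◇^2ψ.
Minimal-valuation argument: fix x; take any y with xR^1y and any z with xR^0z. Set V(ψ) to the set of worlds R-reachable from y in exactly 0 steps. Then □^0ψ holds at y, so the antecedent holds at x; validity forces ◇^2ψ at z, giving a w with zR^2w and yR^0w.
First-order correspondent: \forall x \forall y (xRy \to \exists w (y = w \wedge x R^2 w)).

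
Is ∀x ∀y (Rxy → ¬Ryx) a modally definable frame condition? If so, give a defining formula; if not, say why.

If a class were modally definable it would be closed under surjective bounded morphisms (Goldblatt–Thomason).
The 5-cycle (worlds 0,1,2,3,4 with 0→1→2→3→4→0) is asymmetric. Mapping every world to a single reflexive point • is a surjective bounded morphism, and the reflexive point is not asymmetric (R•• but asymmetry requires ¬R••).
So the class is not modally definable.

No — not modally definable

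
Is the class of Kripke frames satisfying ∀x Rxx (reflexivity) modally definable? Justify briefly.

Yes — defined by □p → p

Yes: it is reflexivity, defined by the T schema □p → p.
Suppose □p→p is valid. At any x set V(p)={w : Rxw}. Then □p holds at x, so p holds at x, i.e. Rxx.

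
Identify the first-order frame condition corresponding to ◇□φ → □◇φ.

convergence

Suppose ◇□φ→□◇φ is valid. Take Rxy, Rxz and set V(φ)={w : Ryw}. Then □φ at y so ◇□φ at x, so □◇φ at x, so ◇φ at z, giving w with Rzw and Ryw.
Conversely, on a frame with convergence the schema holds at every world under every valuation.
So the correspondent is convergence.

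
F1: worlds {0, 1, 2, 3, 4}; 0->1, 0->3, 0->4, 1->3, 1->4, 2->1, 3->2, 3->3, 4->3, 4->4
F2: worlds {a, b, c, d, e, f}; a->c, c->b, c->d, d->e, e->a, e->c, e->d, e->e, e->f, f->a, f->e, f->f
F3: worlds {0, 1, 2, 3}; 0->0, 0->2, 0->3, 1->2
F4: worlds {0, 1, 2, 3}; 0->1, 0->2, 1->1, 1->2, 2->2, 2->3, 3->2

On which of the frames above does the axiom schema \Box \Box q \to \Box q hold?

This is the axiom for density; its first-order frame correspondent is \forall x \forall y (Rxy \to \exists z (Rxz \wedge Rzy)).
F1: fails — R01 but no z with R0z and Rz1.
F2: fails — Rcd but no z with Rcz and Rzd.
F3: fails — R12 but no z with R1z and Rz2.
F4: condition met.
Valid on: F4.

F4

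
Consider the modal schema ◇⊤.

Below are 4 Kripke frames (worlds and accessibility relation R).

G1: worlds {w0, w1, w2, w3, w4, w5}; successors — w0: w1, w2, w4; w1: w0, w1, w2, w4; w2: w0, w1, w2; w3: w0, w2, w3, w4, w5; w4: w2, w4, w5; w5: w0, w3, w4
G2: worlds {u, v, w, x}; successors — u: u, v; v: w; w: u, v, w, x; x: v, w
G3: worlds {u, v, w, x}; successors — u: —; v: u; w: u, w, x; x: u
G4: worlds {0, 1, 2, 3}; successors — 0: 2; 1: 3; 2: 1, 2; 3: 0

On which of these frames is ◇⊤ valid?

G1, G2, G4

This is the axiom for seriality; its first-order frame correspondent is ∀x ∃y Rxy.
G1: condition met.
G2: condition met.
G3: fails — world u has no successor.
G4: condition met.
Valid on: G1, G2, G4.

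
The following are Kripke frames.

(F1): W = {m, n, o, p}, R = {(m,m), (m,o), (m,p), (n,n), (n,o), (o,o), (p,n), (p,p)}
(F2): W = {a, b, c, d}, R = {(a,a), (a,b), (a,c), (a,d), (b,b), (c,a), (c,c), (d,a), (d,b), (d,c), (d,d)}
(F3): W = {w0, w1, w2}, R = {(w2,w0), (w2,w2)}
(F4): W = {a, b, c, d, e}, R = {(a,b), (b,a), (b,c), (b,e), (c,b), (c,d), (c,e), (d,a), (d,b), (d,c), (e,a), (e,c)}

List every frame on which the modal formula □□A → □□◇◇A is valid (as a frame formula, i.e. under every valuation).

The schema corresponds to a generalized confluence (Geach) condition: ∀x ∀z (xR²z → ∃w (xR²w ∧ zR²w)).
(F1): ✓.
(F2): ✓.
(F3): fails — w2R²w0 but no w with w2R²w and w0R²w.
(F4): ✓.

(F1), (F2), (F4)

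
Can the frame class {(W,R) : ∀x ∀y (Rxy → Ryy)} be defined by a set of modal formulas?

Yes — defined by □(□p → p)

This is a Sahlqvist condition; the T□ axiom □(□p → p) defines it.
Suppose □(□p→p) is valid. Take Rxy and set V(p)={w : Ryw}. Then at y, □p holds; since □(□p→p) at x, □p→p at y, so p at y, i.e. Ryy.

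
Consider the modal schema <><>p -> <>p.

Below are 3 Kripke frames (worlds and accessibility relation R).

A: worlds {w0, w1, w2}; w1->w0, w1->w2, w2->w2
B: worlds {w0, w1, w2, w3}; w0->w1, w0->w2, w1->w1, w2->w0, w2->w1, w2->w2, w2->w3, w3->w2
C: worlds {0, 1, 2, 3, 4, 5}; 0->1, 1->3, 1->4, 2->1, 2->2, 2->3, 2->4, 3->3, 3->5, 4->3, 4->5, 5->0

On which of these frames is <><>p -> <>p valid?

This is the axiom for transitivity; its first-order frame correspondent is forall x forall y forall z (Rxy & Ryz -> Rxz).
A: satisfies the condition.
B: fails — Rw3w2 and Rw2w1 but not Rw3w1.
C: fails — R45 and R50 but not R40.
Valid on: A.

A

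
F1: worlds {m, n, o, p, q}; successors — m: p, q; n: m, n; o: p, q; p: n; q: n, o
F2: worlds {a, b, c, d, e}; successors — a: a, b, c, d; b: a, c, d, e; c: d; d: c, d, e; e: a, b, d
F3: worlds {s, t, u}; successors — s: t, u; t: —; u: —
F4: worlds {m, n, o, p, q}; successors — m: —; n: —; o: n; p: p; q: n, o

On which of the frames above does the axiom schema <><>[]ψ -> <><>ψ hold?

The schema corresponds to a generalized confluence (Geach) condition: forall x forall y (x R^2 y -> exists w (yRw & x R^2 w)).
F1: fails — mR²o but no w with oRw and mR²w.
F2: condition met.
F3: condition met.
F4: fails — qR²n but no w with nRw and qR²w.

F2, F3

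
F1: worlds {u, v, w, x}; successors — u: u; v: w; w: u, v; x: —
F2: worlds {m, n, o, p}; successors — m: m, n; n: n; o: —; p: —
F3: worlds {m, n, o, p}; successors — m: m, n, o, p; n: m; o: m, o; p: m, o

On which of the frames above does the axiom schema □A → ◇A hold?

F3

Frame correspondent (Sahlqvist): ∀x ∃y Rxy — i.e. seriality.
F1: fails — world x has no successor.
F2: fails — world o has no successor.
F3: condition met.
Valid on: F3.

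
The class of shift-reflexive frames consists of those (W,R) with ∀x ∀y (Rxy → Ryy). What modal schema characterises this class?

This is shift-reflexivity; the standard corresponding axiom is T□: □(□ψ → ψ).
Suppose □(□ψ→ψ) is valid. Take Rxy and set V(ψ)={w : Ryw}. Then at y, □ψ holds; since □(□ψ→ψ) at x, □ψ→ψ at y, so ψ at y, i.e. Ryy.

□(□ψ → ψ)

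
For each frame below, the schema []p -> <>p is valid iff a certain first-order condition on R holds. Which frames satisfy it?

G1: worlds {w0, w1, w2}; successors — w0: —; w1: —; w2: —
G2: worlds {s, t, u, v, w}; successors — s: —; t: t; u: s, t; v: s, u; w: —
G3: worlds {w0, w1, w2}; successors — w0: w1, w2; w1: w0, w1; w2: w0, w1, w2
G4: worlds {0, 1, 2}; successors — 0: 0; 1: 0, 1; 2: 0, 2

G3, G4

The schema corresponds to seriality: forall x exists y Rxy.
G1: fails — world w0 has no successor.
G2: fails — world s has no successor.
G3: ✓.
G4: ✓.
Valid on: G3, G4.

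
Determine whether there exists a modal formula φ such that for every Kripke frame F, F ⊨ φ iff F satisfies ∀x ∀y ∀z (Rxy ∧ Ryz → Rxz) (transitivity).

Yes — defined by □r → □□r

This is a Sahlqvist condition; the 4 axiom □r → □□r defines it.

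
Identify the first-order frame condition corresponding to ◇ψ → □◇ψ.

The Euclidean property

Suppose ◇ψ→□◇ψ is valid. Take Rxy, Rxz and set V(ψ)={y}. Then ◇ψ at x, so □◇ψ at x, so ◇ψ at z, so some w with Rzw has ψ; w=y, i.e. Rzy. By symmetry of the argument, Ryz.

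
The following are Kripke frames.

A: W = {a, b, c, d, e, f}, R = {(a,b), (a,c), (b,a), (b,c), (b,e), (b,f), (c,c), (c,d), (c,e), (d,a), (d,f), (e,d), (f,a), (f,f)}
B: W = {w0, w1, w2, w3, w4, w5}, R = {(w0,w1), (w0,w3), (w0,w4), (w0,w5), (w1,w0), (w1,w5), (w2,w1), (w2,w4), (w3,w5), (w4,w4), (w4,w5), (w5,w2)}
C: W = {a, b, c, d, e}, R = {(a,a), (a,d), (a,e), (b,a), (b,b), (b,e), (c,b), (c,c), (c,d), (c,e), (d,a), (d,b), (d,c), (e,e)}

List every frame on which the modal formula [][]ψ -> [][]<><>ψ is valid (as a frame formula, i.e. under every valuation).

Frame correspondent (Sahlqvist): forall x forall z (x R^2 z -> exists w (x R^2 w & z R^2 w)) — i.e. a generalized confluence (Geach) condition.
A: holds.
B: fails — w3R²w2 but no w with w3R²w and w2R²w.
C: holds.
Valid on: A, C.

A, C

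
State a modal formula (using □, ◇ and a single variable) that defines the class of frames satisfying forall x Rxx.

□ψ → ψ

The condition is reflexivity. The T schema □ψ → ψ defines it.
Suppose □ψ→ψ is valid. At any x set V(ψ)={w : Rxw}. Then □ψ holds at x, so ψ holds at x, i.e. Rxx.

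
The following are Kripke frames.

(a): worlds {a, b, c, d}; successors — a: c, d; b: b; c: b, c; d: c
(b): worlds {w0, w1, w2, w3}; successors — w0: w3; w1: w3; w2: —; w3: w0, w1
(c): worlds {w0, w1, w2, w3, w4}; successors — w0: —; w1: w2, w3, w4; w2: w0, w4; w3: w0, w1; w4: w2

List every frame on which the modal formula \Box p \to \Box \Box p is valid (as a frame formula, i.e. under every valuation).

The schema corresponds to transitivity: \forall x \forall y \forall z (Rxy \wedge Ryz \to Rxz).
(a): fails — Rdc and Rcb but not Rdb.
(b): fails — Rw3w1 and Rw1w3 but not Rw3w3.
(c): fails — Rw1w2 and Rw2w0 but not Rw1w0.
Valid on no frame.

none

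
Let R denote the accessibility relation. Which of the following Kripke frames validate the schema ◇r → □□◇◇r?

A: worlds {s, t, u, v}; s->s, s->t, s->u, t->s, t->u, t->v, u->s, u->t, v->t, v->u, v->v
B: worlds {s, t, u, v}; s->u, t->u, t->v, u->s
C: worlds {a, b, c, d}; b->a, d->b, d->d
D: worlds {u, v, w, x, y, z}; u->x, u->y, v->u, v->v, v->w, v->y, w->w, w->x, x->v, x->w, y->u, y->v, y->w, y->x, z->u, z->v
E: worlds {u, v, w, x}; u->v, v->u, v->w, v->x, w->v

A

The schema corresponds to a generalized confluence (Geach) condition: ∀x ∀y ∀z ((xRy ∧ xR²z) → ∃w (y = w ∧ zR²w)).
A: ✓.
B: fails — sRu, sR²s but no w with u=w and sR²w.
C: fails — dRb, dR²a but no w with b=w and aR²w.
D: fails — uRy, uR²u but no t with y=t and uR²t.
E: fails — uRv, uR²u but no t with v=t and uR²t.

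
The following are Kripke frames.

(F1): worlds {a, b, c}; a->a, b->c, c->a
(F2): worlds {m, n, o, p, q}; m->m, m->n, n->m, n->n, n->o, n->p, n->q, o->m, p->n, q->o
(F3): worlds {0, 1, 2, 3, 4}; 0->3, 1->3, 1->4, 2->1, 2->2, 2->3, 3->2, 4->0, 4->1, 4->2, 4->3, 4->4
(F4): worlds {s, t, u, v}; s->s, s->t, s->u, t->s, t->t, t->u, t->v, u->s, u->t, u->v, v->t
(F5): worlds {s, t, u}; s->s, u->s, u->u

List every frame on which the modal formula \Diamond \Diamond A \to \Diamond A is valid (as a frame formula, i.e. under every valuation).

Frame correspondent (Sahlqvist): \forall x \forall y \forall z (Rxy \wedge Ryz \to Rxz) — i.e. transitivity.
(F1): fails — Rbc and Rca but not Rba.
(F2): fails — Rom and Rmn but not Ron.
(F3): fails — R32 and R23 but not R33.
(F4): fails — Rut and Rtu but not Ruu.
(F5): holds.

(F5)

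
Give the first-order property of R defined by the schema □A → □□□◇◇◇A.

This is a Sahlqvist (Geach-type) schema ◇^0□^1A → □^3◇^3A.
Minimal-valuation argument: fix x; take any y with xR^0y and any z with xR^3z. Set V(A) to the set of worlds R-reachable from y in exactly 1 step. Then □^1A holds at y, so the antecedent holds at x; validity forces ◇^3A at z, giving a w with zR^3w and yR^1w.
First-order correspondent: ∀x ∀z (xR³z → ∃w (xRw ∧ zR³w)).

∀x ∀z (xR³z → ∃w (xRw ∧ zR³w))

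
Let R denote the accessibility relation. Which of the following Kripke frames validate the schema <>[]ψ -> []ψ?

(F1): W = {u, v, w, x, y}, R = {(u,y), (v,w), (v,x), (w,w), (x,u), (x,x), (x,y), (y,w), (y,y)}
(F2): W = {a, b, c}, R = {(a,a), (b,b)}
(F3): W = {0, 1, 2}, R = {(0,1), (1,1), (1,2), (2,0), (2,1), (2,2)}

(F2)

The schema corresponds to the Euclidean property: forall x forall y forall z (Rxy & Rxz -> Ryz).
(F1): fails — Rvw and Rvx but not Rwx.
(F2): holds.
(F3): fails — R20 and R20 but not R00.
Valid on: (F2).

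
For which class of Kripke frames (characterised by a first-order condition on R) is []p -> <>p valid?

Suppose □p→◇p is valid. At any x set V(p)=W. Then □p at x, so ◇p at x, so x has a successor.
Conversely, on a frame with seriality the schema holds at every world under every valuation.
Frame condition: forall x exists y Rxy.

Seriality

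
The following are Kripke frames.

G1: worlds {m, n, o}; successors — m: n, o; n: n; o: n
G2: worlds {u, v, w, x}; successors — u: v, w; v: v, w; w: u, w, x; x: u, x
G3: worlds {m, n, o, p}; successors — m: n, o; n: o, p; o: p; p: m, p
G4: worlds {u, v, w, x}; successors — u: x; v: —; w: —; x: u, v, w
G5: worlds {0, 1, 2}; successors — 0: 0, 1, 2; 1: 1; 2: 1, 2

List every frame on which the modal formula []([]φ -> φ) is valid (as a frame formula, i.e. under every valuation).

G5

The schema corresponds to shift-reflexivity: forall x forall y (Rxy -> Ryy).
G1: fails — Rmo but not Roo.
G2: fails — Rwu but not Ruu.
G3: fails — Rpm but not Rmm.
G4: fails — Rxw but not Rww.
G5: holds.
Valid on: G5.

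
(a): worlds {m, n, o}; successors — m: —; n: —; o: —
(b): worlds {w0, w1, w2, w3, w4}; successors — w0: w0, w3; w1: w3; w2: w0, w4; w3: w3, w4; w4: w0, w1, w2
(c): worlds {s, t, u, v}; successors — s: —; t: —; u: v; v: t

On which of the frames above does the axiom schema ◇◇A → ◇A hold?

Frame correspondent (Sahlqvist): ∀x ∀y ∀z (Rxy ∧ Ryz → Rxz) — i.e. transitivity.
(a): condition met.
(b): fails — Rw2w4 and Rw4w1 but not Rw2w1.
(c): fails — Ruv and Rvt but not Rut.

(a)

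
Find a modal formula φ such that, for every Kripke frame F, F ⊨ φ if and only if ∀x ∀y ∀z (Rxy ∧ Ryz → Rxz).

The condition is transitivity. The 4 schema □r → □□r defines it.
Suppose □r→□□r is valid. Take Rxy, Ryz and set V(r)={w : Rxw}. Then □r at x, so □□r at x, so □r at y, so r at z, i.e. Rxz.

□r → □□r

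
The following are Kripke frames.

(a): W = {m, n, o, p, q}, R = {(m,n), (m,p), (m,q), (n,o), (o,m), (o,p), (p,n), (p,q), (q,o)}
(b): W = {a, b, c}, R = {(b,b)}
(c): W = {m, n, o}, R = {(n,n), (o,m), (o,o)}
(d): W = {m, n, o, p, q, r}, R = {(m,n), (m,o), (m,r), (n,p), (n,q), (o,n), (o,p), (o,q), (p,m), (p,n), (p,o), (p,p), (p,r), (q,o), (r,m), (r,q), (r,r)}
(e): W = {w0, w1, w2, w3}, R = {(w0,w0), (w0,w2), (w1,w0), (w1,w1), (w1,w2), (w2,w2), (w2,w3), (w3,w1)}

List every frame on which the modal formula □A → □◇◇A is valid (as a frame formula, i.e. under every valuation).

(b), (d), (e)

This is the axiom for a generalized confluence (Geach) condition; its first-order frame correspondent is ∀x ∀z (xRz → ∃w (xRw ∧ zR²w)).
(a): fails — mRp but no w with mRw and pR²w.
(b): holds.
(c): fails — oRm but no w with oRw and mR²w.
(d): holds.
(e): holds.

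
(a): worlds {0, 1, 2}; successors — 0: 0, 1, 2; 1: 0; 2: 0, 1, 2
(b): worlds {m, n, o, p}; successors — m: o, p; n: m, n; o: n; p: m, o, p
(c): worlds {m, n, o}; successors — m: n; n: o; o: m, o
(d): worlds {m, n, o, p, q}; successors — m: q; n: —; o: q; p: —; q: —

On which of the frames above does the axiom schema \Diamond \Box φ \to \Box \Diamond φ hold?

The schema corresponds to convergence: \forall x \forall y \forall z (Rxy \wedge Rxz \to \exists w (Ryw \wedge Rzw)).
(a): satisfies the condition.
(b): fails — Rmo and Rmp but o and p have no common successor.
(c): fails — Rom and Roo but m and o have no common successor.
(d): fails — Rmq and Rmq but q and q have no common successor.
Valid on: (a).

(a)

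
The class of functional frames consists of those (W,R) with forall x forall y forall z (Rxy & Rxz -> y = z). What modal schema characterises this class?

◇p → □p

The condition is partial functionality. The CD schema ◇p → □p defines it.
Suppose ◇p→□p is valid. Take Rxy, Rxz and set V(p)={y}. Then ◇p at x, so □p at x, so p at z, i.e. z=y.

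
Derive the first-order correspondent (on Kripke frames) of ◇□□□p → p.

This is a Sahlqvist (Geach-type) schema ◇^1□^3p → □^0◇^0p.
Minimal-valuation argument: fix x; take any y with xR^1y and any z with xR^0z. Set V(p) to the set of worlds R-reachable from y in exactly 3 steps. Then □^3p holds at y, so the antecedent holds at x; validity forces ◇^0p at z, giving a w with zR^0w and yR^3w.
First-order correspondent: ∀x ∀y (xRy → ∃w (yR³w ∧ x = w)).

∀x ∀y (xRy → ∃w (yR³w ∧ x = w))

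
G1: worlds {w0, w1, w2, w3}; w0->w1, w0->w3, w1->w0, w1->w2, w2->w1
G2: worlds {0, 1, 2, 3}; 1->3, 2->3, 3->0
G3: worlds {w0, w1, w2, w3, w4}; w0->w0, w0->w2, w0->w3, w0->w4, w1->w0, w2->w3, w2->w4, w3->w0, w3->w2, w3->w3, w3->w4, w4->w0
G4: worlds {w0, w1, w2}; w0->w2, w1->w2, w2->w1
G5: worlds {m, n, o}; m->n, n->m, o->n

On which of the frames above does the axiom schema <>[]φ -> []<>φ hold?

G4, G5

The schema corresponds to convergence: forall x forall y forall z (Rxy & Rxz -> exists w (Ryw & Rzw)).
G1: fails — Rw0w1 and Rw0w3 but w1 and w3 have no common successor.
G2: fails — R30 and R30 but 0 and 0 have no common successor.
G3: fails — Rw0w4 and Rw0w2 but w4 and w2 have no common successor.
G4: ✓.
G5: ✓.
Valid on: G4, G5.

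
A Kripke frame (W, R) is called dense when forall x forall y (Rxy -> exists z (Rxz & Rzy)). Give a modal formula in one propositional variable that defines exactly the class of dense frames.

□□r → □r

This is density; the standard corresponding axiom is C4: □□r → □r.
Suppose □□r→□r is valid. Take Rxy and set V(r)={w : xR²w}. Then □□r at x, so □r at x, so r at y, i.e. ∃z(Rxz∧Rzy).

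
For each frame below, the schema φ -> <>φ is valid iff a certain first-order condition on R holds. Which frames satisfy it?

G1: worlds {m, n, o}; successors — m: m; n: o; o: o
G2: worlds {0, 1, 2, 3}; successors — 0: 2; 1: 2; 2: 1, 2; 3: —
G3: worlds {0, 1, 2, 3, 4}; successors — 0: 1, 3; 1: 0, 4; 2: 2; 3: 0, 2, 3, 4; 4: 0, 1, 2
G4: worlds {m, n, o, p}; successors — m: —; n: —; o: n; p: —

This is the axiom for reflexivity; its first-order frame correspondent is forall x Rxx.
G1: fails — world n does not see itself.
G2: fails — world 0 does not see itself.
G3: fails — world 0 does not see itself.
G4: fails — world m does not see itself.
Valid on no frame.

none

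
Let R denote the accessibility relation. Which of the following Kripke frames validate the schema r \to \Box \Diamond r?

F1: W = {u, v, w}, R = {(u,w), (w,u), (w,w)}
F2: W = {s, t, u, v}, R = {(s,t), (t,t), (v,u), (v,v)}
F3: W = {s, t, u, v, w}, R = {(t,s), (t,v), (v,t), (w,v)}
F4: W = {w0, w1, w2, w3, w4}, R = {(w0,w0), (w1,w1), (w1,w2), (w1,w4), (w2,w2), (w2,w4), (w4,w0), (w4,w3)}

F1

Frame correspondent (Sahlqvist): \forall x \forall y (Rxy \to Ryx) — i.e. symmetry.
F1: holds.
F2: fails — Rvu but not Ruv.
F3: fails — Rts but not Rst.
F4: fails — Rw1w2 but not Rw2w1.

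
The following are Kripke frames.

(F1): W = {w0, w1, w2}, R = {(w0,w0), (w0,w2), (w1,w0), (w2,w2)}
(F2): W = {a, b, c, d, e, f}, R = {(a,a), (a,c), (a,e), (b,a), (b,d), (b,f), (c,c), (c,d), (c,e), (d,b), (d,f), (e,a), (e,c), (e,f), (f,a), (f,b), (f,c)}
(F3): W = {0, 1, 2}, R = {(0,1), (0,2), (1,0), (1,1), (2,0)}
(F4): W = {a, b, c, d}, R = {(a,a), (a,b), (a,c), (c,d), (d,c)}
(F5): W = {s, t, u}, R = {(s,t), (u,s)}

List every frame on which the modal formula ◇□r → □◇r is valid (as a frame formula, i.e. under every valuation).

The schema corresponds to convergence: ∀x ∀y ∀z (Rxy ∧ Rxz → ∃w (Ryw ∧ Rzw)).
(F1): holds.
(F2): fails — Rba and Rbd but a and d have no common successor.
(F3): holds.
(F4): fails — Rab and Rab but b and b have no common successor.
(F5): fails — Rst and Rst but t and t have no common successor.
Valid on: (F1), (F3).

(F1), (F3)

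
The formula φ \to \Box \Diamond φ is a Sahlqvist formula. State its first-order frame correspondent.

Symmetry

Suppose φ→□◇φ is valid. Take Rxy and set V(φ)={x}. Then φ at x, so □◇φ at x, so ◇φ at y, so some z with Ryz has φ; z=x, i.e. Ryx.
Conversely, any frame satisfying \forall x \forall y (Rxy \to Ryx) validates the schema.
Frame condition: \forall x \forall y (Rxy \to Ryx).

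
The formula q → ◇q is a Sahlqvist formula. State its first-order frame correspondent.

Reflexivity

Equivalently (dual form): □q → q.
Suppose □q→q is valid. At any x set V(q)={w : Rxw}. Then □q holds at x, so q holds at x, i.e. Rxx.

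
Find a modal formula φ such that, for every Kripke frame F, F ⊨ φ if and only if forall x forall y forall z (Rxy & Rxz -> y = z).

◇ψ → □ψ

A defining formula is ◇ψ → □ψ (the CD axiom).
Suppose ◇ψ→□ψ is valid. Take Rxy, Rxz and set V(ψ)={y}. Then ◇ψ at x, so □ψ at x, so ψ at z, i.e. z=y.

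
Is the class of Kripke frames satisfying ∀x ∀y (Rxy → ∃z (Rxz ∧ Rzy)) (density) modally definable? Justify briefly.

This is a Sahlqvist condition; the C4 axiom □□p → □p defines it.

Definable; □□p → □p defines it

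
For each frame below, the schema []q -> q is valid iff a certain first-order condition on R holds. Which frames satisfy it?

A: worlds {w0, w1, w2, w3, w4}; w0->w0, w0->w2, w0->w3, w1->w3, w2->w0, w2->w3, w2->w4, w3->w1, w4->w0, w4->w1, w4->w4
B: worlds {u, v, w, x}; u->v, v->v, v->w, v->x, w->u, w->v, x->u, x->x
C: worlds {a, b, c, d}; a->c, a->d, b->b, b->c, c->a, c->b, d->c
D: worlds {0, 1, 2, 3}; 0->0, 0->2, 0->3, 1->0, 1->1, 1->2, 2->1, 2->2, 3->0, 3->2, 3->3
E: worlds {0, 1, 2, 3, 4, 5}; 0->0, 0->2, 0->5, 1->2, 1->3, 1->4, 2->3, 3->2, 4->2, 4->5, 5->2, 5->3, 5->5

D

This is the axiom for reflexivity; its first-order frame correspondent is forall x Rxx.
A: fails — world w1 does not see itself.
B: fails — world u does not see itself.
C: fails — world a does not see itself.
D: satisfies the condition.
E: fails — world 1 does not see itself.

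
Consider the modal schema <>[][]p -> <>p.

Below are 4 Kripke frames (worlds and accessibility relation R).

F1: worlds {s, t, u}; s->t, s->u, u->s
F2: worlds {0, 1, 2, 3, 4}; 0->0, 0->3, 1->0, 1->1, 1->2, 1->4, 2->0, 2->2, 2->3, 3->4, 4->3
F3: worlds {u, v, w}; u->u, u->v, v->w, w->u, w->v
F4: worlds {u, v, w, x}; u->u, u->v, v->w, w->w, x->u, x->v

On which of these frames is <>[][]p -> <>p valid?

This is the axiom for a generalized confluence (Geach) condition; its first-order frame correspondent is forall x forall y (xRy -> exists w (y R^2 w & xRw)).
F1: fails — sRt but no w with tR²w and sRw.
F2: holds.
F3: holds.
F4: fails — uRv but no t with vR²t and uRt.
Valid on: F2, F3.

F2, F3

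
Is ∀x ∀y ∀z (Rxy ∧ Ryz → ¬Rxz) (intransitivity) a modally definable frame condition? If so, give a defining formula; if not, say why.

Modal frame validity is preserved under surjective bounded morphisms.
The 3-cycle (worlds 0,1,2 with 0→1→2→0) is intransitive. Mapping every world to a single reflexive point • is a surjective bounded morphism; the reflexive point is not intransitive (R••∧R•• but R••).
Hence intransitivity is not modally definable.

No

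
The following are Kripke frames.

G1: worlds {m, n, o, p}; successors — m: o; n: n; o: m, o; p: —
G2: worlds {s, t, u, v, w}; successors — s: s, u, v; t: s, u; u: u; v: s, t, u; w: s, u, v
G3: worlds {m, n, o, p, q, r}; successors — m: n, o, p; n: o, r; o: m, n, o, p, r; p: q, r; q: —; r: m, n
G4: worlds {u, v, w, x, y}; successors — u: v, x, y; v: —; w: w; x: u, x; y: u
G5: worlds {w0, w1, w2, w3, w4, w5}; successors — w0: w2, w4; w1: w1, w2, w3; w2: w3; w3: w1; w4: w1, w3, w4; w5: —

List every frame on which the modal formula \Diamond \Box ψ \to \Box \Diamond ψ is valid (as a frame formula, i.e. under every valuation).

This is the axiom for convergence; its first-order frame correspondent is \forall x \forall y \forall z (Rxy \wedge Rxz \to \exists w (Ryw \wedge Rzw)).
G1: ✓.
G2: ✓.
G3: fails — Rom and Rop but m and p have no common successor.
G4: fails — Ruv and Ruv but v and v have no common successor.
G5: fails — Rw1w2 and Rw1w3 but w2 and w3 have no common successor.

G1, G2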